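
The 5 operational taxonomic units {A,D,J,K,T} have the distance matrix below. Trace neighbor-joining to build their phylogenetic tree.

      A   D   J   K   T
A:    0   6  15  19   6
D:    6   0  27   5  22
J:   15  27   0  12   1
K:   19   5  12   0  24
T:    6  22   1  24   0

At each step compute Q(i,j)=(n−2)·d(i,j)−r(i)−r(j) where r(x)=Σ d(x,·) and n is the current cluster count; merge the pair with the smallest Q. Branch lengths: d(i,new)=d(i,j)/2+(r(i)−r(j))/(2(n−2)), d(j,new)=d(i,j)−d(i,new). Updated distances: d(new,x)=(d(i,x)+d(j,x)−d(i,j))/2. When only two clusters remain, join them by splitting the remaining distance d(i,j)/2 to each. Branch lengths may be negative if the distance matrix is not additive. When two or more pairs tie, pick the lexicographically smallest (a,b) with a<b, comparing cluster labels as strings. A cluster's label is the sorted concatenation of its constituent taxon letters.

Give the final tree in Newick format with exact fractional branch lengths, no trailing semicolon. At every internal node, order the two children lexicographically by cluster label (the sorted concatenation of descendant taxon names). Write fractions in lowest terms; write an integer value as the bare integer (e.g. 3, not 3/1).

step 1: merge (D,K) at d=5, Q=-105; branch lengths D→5/2, K→5/2; new cluster DK
  updated: d(A,DK)=10, d(DK,J)=17, d(DK,T)=41/2
step 2: merge (A,DK) at d=10, Q=-117/2; branch lengths A→7/8, DK→73/8; new cluster ADK
  updated: d(ADK,J)=11, d(ADK,T)=33/4
step 3: merge (ADK,J) at d=11, Q=-81/4; branch lengths ADK→73/8, J→15/8; new cluster ADJK
  updated: d(ADJK,T)=-7/8
step 4: merge (ADJK,T) at d=-7/8; branch lengths ADJK→-7/16, T→-7/16; new cluster ADJKT
final tree: (((A:7/8,(D:5/2,K:5/2):73/8):73/8,J:15/8):-7/16,T:-7/16)
total length: 201/8

(((A:7/8,(D:5/2,K:5/2):73/8):73/8,J:15/8):-7/16,T:-7/16)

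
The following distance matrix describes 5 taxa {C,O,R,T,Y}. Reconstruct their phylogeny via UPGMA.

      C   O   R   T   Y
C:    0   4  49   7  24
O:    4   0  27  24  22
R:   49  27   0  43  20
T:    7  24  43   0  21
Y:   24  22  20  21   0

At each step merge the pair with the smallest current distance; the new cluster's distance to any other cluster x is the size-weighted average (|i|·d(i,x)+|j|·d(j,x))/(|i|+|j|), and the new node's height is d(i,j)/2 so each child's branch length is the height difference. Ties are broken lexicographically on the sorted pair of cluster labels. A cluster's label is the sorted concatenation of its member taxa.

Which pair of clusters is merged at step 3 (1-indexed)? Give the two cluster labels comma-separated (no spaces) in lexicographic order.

1. join C+O (d=4) ⇒ CO; edges |C|=2, |O|=2
  updated: d(CO,R)=38, d(CO,T)=31/2, d(CO,Y)=23
2. join CO+T (d=31/2) ⇒ COT; edges |CO|=23/4, |T|=31/4
  updated: d(COT,R)=119/3, d(COT,Y)=67/3
3. join R+Y (d=20) ⇒ RY; edges |R|=10, |Y|=10
  updated: d(COT,RY)=31
4. join COT+RY (d=31) ⇒ CORTY; edges |COT|=31/4, |RY|=11/2
final tree: (((C:2,O:2):23/4,T:31/4):31/4,(R:10,Y:10):11/2)
total length: 203/4

R,Y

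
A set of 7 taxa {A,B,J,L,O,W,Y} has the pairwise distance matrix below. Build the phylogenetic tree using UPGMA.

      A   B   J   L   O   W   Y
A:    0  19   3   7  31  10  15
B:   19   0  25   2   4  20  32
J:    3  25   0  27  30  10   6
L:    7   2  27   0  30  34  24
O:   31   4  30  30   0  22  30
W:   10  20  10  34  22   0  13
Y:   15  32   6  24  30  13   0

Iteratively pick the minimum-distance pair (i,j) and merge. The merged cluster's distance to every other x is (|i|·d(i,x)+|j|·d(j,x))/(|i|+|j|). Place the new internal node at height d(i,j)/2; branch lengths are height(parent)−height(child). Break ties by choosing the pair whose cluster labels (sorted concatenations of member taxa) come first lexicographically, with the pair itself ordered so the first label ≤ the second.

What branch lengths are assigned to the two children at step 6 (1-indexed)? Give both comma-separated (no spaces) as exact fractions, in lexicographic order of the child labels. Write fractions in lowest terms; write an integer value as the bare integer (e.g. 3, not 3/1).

step 1: merge (B,L) at d=2; branch lengths B→1, L→1; new cluster BL
  updated: d(A,BL)=13, d(BL,J)=26, d(BL,O)=17, d(BL,W)=27, d(BL,Y)=28
step 2: merge (A,J) at d=3; branch lengths A→3/2, J→3/2; new cluster AJ
  updated: d(AJ,BL)=39/2, d(AJ,O)=61/2, d(AJ,W)=10, d(AJ,Y)=21/2
step 3: merge (AJ,W) at d=10; branch lengths AJ→7/2, W→5; new cluster AJW
  updated: d(AJW,BL)=22, d(AJW,O)=83/3, d(AJW,Y)=34/3
step 4: merge (AJW,Y) at d=34/3; branch lengths AJW→2/3, Y→17/3; new cluster AJWY
  updated: d(AJWY,BL)=47/2, d(AJWY,O)=113/4
step 5: merge (BL,O) at d=17; branch lengths BL→15/2, O→17/2; new cluster BLO
  updated: d(AJWY,BLO)=301/12
step 6: merge (AJWY,BLO) at d=301/12; branch lengths AJWY→55/8, BLO→97/24; new cluster ABJLOWY
final tree: ((((A:3/2,J:3/2):7/2,W:5):2/3,Y:17/3):55/8,((B:1,L:1):15/2,O:17/2):97/24)
total length: 187/4

55/8,97/24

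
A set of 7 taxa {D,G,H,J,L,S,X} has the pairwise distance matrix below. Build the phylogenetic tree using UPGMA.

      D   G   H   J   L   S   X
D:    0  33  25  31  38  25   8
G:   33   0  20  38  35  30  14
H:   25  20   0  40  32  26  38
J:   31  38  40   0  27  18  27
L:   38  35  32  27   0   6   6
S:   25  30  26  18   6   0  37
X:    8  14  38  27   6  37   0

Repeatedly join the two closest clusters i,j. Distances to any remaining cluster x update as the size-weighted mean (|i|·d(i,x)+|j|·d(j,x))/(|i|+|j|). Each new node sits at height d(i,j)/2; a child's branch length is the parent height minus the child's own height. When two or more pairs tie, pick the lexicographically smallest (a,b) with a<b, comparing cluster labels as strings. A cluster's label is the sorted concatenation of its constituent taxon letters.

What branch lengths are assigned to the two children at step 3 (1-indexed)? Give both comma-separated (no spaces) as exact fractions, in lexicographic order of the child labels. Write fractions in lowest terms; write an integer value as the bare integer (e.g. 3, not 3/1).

1. join L+S (d=6) ⇒ LS; edges |L|=3, |S|=3
  updated: d(D,LS)=63/2, d(G,LS)=65/2, d(H,LS)=29, d(J,LS)=45/2, d(LS,X)=43/2
2. join D+X (d=8) ⇒ DX; edges |D|=4, |X|=4
  updated: d(DX,G)=47/2, d(DX,H)=63/2, d(DX,J)=29, d(DX,LS)=53/2
3. join G+H (d=20) ⇒ GH; edges |G|=10, |H|=10
  updated: d(DX,GH)=55/2, d(GH,J)=39, d(GH,LS)=123/4
4. join J+LS (d=45/2) ⇒ JLS; edges |J|=45/4, |LS|=33/4
  updated: d(DX,JLS)=82/3, d(GH,JLS)=67/2
5. join DX+JLS (d=82/3) ⇒ DJLSX; edges |DX|=29/3, |JLS|=29/12
  updated: d(DJLSX,GH)=311/10
6. join DJLSX+GH (d=311/10) ⇒ DGHJLSX; edges |DJLSX|=113/60, |GH|=111/20
final tree: (((D:4,X:4):29/3,(J:45/4,(L:3,S:3):33/4):29/12):113/60,(G:10,H:10):111/20)
total length: 4381/60

10,10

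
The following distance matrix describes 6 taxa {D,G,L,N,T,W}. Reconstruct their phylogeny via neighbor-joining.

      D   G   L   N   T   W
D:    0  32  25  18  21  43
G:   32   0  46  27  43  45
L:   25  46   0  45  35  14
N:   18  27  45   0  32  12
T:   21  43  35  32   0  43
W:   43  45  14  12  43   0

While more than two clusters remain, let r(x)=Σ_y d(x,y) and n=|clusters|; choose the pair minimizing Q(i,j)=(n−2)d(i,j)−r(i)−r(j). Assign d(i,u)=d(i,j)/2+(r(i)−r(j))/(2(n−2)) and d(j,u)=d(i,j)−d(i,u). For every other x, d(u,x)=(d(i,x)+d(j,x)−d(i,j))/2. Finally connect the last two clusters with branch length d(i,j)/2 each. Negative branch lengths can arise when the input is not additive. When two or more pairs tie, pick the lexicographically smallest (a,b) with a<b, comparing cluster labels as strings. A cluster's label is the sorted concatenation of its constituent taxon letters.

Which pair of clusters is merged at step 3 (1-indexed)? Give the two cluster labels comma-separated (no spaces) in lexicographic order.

DT,LW

step 1: merge (L,W) at d=14, Q=-266; branch lengths L→8, W→6; new cluster LW
  updated: d(D,LW)=27, d(G,LW)=77/2, d(LW,N)=43/2, d(LW,T)=32
step 2: merge (D,T) at d=21, Q=-163; branch lengths D→11/2, T→31/2; new cluster DT
  updated: d(DT,G)=27, d(DT,LW)=19, d(DT,N)=29/2
step 3: merge (DT,LW) at d=19, Q=-203/2; branch lengths DT→39/8, LW→113/8; new cluster DLTW
  updated: d(DLTW,G)=93/4, d(DLTW,N)=17/2
step 4: merge (DLTW,G) at d=93/4, Q=-235/4; branch lengths DLTW→19/8, G→167/8; new cluster DGLTW
  updated: d(DGLTW,N)=49/8
step 5: merge (DGLTW,N) at d=49/8; branch lengths DGLTW→49/16, N→49/16; new cluster DGLNTW
final tree: ((((D:11/2,T:31/2):39/8,(L:8,W:6):113/8):19/8,G:167/8):49/16,N:49/16)
total length: 667/8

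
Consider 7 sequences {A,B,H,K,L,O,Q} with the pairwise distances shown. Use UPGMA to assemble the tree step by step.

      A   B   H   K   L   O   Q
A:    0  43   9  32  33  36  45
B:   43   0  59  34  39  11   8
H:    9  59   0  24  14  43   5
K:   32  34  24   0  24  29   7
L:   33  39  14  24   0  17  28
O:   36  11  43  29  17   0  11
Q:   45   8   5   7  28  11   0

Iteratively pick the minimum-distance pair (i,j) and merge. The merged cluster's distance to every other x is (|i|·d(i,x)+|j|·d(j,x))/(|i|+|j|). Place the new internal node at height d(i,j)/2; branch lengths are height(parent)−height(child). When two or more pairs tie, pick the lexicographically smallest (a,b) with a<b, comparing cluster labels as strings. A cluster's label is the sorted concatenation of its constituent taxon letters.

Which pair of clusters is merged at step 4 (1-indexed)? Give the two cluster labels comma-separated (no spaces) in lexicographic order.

step 1: merge (H,Q) at d=5; branch lengths H→5/2, Q→5/2; new cluster HQ
  updated: d(A,HQ)=27, d(B,HQ)=67/2, d(HQ,K)=31/2, d(HQ,L)=21, d(HQ,O)=27
step 2: merge (B,O) at d=11; branch lengths B→11/2, O→11/2; new cluster BO
  updated: d(A,BO)=79/2, d(BO,HQ)=121/4, d(BO,K)=63/2, d(BO,L)=28
step 3: merge (HQ,K) at d=31/2; branch lengths HQ→21/4, K→31/4; new cluster HKQ
  updated: d(A,HKQ)=86/3, d(BO,HKQ)=92/3, d(HKQ,L)=22
step 4: merge (HKQ,L) at d=22; branch lengths HKQ→13/4, L→11; new cluster HKLQ
  updated: d(A,HKLQ)=119/4, d(BO,HKLQ)=30
step 5: merge (A,HKLQ) at d=119/4; branch lengths A→119/8, HKLQ→31/8; new cluster AHKLQ
  updated: d(AHKLQ,BO)=319/10
step 6: merge (AHKLQ,BO) at d=319/10; branch lengths AHKLQ→43/40, BO→209/20; new cluster ABHKLOQ
final tree: ((A:119/8,(((H:5/2,Q:5/2):21/4,K:31/4):13/4,L:11):31/8):43/40,(B:11/2,O:11/2):209/20)
total length: 2941/40

HKQ,L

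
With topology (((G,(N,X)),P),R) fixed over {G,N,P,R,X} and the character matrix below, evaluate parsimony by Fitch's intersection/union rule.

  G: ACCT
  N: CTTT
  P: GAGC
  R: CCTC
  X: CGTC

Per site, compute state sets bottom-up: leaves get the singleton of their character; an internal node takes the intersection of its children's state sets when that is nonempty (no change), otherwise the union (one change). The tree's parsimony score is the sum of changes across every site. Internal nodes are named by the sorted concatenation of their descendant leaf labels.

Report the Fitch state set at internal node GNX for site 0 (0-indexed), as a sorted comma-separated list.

NX@0: {C} ∩ {C} = {C} (intersection, +0)
GNX@0: {A} ∪ {C} = {A,C} (union, +1)
GNPX@0: {A,C} ∪ {G} = {A,C,G} (union, +1)
GNPRX@0: {A,C,G} ∩ {C} = {C} (intersection, +0)
NX@1: {T} ∪ {G} = {G,T} (union, +1)
GNX@1: {C} ∪ {G,T} = {C,G,T} (union, +1)
GNPX@1: {C,G,T} ∪ {A} = {A,C,G,T} (union, +1)
GNPRX@1: {A,C,G,T} ∩ {C} = {C} (intersection, +0)
NX@2: {T} ∩ {T} = {T} (intersection, +0)
GNX@2: {C} ∪ {T} = {C,T} (union, +1)
GNPX@2: {C,T} ∪ {G} = {C,G,T} (union, +1)
GNPRX@2: {C,G,T} ∩ {T} = {T} (intersection, +0)
NX@3: {T} ∪ {C} = {C,T} (union, +1)
GNX@3: {T} ∩ {C,T} = {T} (intersection, +0)
GNPX@3: {T} ∪ {C} = {C,T} (union, +1)
GNPRX@3: {C,T} ∩ {C} = {C} (intersection, +0)
per-site changes: [2, 3, 2, 2]; total = 9

A,C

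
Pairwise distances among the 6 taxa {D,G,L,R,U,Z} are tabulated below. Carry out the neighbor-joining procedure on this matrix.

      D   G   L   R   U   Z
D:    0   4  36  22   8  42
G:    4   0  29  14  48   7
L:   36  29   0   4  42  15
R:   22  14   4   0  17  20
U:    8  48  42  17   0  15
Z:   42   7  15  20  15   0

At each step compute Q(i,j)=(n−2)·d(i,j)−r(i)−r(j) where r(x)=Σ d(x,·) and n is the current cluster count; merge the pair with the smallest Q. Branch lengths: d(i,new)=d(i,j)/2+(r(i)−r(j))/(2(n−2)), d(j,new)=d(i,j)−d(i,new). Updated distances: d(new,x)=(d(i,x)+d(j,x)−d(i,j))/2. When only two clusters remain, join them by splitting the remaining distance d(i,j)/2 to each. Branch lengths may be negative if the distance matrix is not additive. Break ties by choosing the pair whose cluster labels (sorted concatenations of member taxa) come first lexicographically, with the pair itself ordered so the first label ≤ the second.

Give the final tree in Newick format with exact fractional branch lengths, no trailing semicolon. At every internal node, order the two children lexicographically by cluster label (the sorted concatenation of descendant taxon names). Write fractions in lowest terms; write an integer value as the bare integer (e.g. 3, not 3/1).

((((D:7/4,U:25/4):29/2,(L:83/12,R:-35/12):35/4):21/4,G:31/8):25/16,Z:25/16)

1. join D+U (d=8, Q=-210) ⇒ DU; edges |D|=7/4, |U|=25/4
  updated: d(DU,G)=22, d(DU,L)=35, d(DU,R)=31/2, d(DU,Z)=49/2
2. join L+R (d=4, Q=-249/2) ⇒ LR; edges |L|=83/12, |R|=-35/12
  updated: d(DU,LR)=93/4, d(G,LR)=39/2, d(LR,Z)=31/2
3. join DU+LR (d=93/4, Q=-163/2) ⇒ DLRU; edges |DU|=29/2, |LR|=35/4
  updated: d(DLRU,G)=73/8, d(DLRU,Z)=67/8
4. join DLRU+G (d=73/8, Q=-49/2) ⇒ DGLRU; edges |DLRU|=21/4, |G|=31/8
  updated: d(DGLRU,Z)=25/8
5. join DGLRU+Z (d=25/8) ⇒ DGLRUZ; edges |DGLRU|=25/16, |Z|=25/16
final tree: ((((D:7/4,U:25/4):29/2,(L:83/12,R:-35/12):35/4):21/4,G:31/8):25/16,Z:25/16)
total length: 95/2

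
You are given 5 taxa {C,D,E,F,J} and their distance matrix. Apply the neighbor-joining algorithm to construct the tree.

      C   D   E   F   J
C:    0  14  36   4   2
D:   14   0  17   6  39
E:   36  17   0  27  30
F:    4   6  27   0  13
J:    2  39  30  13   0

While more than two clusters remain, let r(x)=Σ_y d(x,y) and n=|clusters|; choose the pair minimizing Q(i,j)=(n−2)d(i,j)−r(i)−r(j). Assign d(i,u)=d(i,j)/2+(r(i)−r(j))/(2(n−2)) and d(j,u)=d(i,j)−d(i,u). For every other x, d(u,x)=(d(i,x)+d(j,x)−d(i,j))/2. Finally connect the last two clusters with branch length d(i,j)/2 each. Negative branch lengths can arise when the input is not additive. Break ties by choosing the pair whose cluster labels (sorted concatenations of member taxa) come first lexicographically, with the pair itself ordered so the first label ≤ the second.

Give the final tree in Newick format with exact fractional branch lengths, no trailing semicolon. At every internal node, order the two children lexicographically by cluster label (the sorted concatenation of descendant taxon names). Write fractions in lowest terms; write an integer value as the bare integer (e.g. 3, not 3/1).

(((C:-29/8,J:45/8):79/8,(D:17/6,E:85/6):83/8):-19/16,F:-19/16)

iteration 1: select D,E (d=17, Q=-135); attach at lengths (17/6, 85/6); label the merged cluster DE
  updated: d(C,DE)=33/2, d(DE,F)=8, d(DE,J)=26
iteration 2: select C,J (d=2, Q=-119/2); attach at lengths (-29/8, 45/8); label the merged cluster CJ
  updated: d(CJ,DE)=81/4, d(CJ,F)=15/2
iteration 3: select CJ,DE (d=81/4, Q=-143/4); attach at lengths (79/8, 83/8); label the merged cluster CDEJ
  updated: d(CDEJ,F)=-19/8
iteration 4: select CDEJ,F (d=-19/8); attach at lengths (-19/16, -19/16); label the merged cluster CDEFJ
final tree: (((C:-29/8,J:45/8):79/8,(D:17/6,E:85/6):83/8):-19/16,F:-19/16)
total length: 295/8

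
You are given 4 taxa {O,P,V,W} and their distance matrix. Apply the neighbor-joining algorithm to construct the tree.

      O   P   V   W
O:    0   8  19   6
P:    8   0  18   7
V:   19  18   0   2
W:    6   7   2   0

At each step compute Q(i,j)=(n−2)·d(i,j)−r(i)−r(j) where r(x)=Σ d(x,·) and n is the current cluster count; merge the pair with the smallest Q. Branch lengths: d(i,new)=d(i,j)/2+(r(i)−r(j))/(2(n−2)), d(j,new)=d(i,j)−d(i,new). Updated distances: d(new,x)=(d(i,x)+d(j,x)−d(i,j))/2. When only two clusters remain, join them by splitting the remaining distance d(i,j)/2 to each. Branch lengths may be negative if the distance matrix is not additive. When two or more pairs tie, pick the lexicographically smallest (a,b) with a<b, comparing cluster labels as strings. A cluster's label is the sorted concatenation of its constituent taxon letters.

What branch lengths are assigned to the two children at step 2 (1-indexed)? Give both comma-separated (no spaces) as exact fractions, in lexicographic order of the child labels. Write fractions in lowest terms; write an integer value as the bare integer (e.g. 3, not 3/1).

step 1: merge (O,P) at d=8, Q=-50; branch lengths O→4, P→4; new cluster OP
  updated: d(OP,V)=29/2, d(OP,W)=5/2
step 2: merge (OP,V) at d=29/2, Q=-19; branch lengths OP→15/2, V→7; new cluster OPV
  updated: d(OPV,W)=-5
step 3: merge (OPV,W) at d=-5; branch lengths OPV→-5/2, W→-5/2; new cluster OPVW
final tree: (((O:4,P:4):15/2,V:7):-5/2,W:-5/2)
total length: 35/2

15/2,7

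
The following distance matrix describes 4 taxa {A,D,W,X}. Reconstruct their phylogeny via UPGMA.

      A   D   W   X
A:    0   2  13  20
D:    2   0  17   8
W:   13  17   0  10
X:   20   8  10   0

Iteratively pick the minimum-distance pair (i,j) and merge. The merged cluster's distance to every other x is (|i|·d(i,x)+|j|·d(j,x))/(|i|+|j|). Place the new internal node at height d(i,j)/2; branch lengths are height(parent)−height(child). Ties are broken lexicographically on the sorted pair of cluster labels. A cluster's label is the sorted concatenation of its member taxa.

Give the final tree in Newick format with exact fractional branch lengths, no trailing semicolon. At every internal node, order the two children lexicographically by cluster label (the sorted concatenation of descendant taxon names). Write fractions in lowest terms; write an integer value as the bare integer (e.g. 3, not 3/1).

step 1: merge (A,D) at d=2; branch lengths A→1, D→1; new cluster AD
  updated: d(AD,W)=15, d(AD,X)=14
step 2: merge (W,X) at d=10; branch lengths W→5, X→5; new cluster WX
  updated: d(AD,WX)=29/2
step 3: merge (AD,WX) at d=29/2; branch lengths AD→25/4, WX→9/4; new cluster ADWX
final tree: ((A:1,D:1):25/4,(W:5,X:5):9/4)
total length: 41/2

((A:1,D:1):25/4,(W:5,X:5):9/4)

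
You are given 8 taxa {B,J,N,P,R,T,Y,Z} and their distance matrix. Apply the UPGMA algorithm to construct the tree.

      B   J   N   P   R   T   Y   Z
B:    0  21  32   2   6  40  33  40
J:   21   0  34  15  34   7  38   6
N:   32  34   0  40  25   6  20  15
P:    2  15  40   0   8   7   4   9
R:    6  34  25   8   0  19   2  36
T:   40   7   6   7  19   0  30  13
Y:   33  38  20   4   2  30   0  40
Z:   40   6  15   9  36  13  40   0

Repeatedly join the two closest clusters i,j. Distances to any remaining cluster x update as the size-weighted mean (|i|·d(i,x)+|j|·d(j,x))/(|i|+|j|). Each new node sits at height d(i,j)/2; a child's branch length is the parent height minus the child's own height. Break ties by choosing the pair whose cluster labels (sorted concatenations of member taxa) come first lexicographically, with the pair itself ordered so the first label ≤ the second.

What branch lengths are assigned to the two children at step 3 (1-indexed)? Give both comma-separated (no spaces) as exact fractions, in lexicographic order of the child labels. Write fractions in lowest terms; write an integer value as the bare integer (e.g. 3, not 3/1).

3,3

step 1: merge (B,P) at d=2; branch lengths B→1, P→1; new cluster BP
  updated: d(BP,J)=18, d(BP,N)=36, d(BP,R)=7, d(BP,T)=47/2, d(BP,Y)=37/2, d(BP,Z)=49/2
step 2: merge (R,Y) at d=2; branch lengths R→1, Y→1; new cluster RY
  updated: d(BP,RY)=51/4, d(J,RY)=36, d(N,RY)=45/2, d(RY,T)=49/2, d(RY,Z)=38
step 3: merge (J,Z) at d=6; branch lengths J→3, Z→3; new cluster JZ
  updated: d(BP,JZ)=85/4, d(JZ,N)=49/2, d(JZ,RY)=37, d(JZ,T)=10
step 4: merge (N,T) at d=6; branch lengths N→3, T→3; new cluster NT
  updated: d(BP,NT)=119/4, d(JZ,NT)=69/4, d(NT,RY)=47/2
step 5: merge (BP,RY) at d=51/4; branch lengths BP→43/8, RY→43/8; new cluster BPRY
  updated: d(BPRY,JZ)=233/8, d(BPRY,NT)=213/8
step 6: merge (JZ,NT) at d=69/4; branch lengths JZ→45/8, NT→45/8; new cluster JNTZ
  updated: d(BPRY,JNTZ)=223/8
step 7: merge (BPRY,JNTZ) at d=223/8; branch lengths BPRY→121/16, JNTZ→85/16; new cluster BJNPRTYZ
final tree: (((B:1,P:1):43/8,(R:1,Y:1):43/8):121/16,((J:3,Z:3):45/8,(N:3,T:3):45/8):85/16)
total length: 407/8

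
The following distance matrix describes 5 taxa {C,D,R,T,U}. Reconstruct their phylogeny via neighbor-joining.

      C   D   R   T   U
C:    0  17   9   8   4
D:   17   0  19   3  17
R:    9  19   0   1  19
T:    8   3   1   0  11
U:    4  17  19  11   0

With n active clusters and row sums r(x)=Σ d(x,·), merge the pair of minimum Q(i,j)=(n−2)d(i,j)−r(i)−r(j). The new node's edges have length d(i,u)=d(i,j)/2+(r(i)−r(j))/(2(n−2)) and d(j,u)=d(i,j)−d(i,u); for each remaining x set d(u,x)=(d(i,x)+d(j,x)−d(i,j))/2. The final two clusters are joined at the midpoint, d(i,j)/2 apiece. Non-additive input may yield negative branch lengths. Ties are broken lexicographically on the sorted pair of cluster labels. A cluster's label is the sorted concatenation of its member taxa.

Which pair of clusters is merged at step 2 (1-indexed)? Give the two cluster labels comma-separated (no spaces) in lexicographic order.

iteration 1: select C,U (d=4, Q=-77); attach at lengths (-1/6, 25/6); label the merged cluster CU
  updated: d(CU,D)=15, d(CU,R)=12, d(CU,T)=15/2
iteration 2: select CU,R (d=12, Q=-85/2); attach at lengths (53/8, 43/8); label the merged cluster CRU
  updated: d(CRU,D)=11, d(CRU,T)=-7/4
iteration 3: select CRU,D (d=11, Q=-49/4); attach at lengths (25/8, 63/8); label the merged cluster CDRU
  updated: d(CDRU,T)=-39/8
iteration 4: select CDRU,T (d=-39/8); attach at lengths (-39/16, -39/16); label the merged cluster CDRTU
final tree: ((((C:-1/6,U:25/6):53/8,R:43/8):25/8,D:63/8):-39/16,T:-39/16)
total length: 177/8

CU,R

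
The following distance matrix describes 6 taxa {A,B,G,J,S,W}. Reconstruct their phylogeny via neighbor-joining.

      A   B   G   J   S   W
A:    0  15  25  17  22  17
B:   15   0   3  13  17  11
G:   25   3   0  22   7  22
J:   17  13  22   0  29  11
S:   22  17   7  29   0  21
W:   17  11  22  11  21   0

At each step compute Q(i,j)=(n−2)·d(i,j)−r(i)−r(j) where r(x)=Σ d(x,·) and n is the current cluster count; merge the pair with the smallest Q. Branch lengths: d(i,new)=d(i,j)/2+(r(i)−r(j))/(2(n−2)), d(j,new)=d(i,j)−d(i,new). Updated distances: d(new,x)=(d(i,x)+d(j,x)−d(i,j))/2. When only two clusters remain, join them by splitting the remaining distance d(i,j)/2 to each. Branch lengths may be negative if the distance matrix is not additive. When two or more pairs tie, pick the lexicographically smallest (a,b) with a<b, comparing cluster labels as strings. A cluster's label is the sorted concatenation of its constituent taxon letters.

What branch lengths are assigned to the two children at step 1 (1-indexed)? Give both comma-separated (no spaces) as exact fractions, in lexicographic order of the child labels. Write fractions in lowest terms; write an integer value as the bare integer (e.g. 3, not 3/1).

11/8,45/8

1. join G+S (d=7, Q=-147) ⇒ GS; edges |G|=11/8, |S|=45/8
  updated: d(A,GS)=20, d(B,GS)=13/2, d(GS,J)=22, d(GS,W)=18
2. join B+GS (d=13/2, Q=-185/2) ⇒ BGS; edges |B|=-1/4, |GS|=27/4
  updated: d(A,BGS)=57/4, d(BGS,J)=57/4, d(BGS,W)=45/4
3. join A+BGS (d=57/4, Q=-119/2) ⇒ ABGS; edges |A|=37/4, |BGS|=5
  updated: d(ABGS,J)=17/2, d(ABGS,W)=7
4. join ABGS+J (d=17/2, Q=-53/2) ⇒ ABGJS; edges |ABGS|=9/4, |J|=25/4
  updated: d(ABGJS,W)=19/4
5. join ABGJS+W (d=19/4) ⇒ ABGJSW; edges |ABGJS|=19/8, |W|=19/8
final tree: (((A:37/4,(B:-1/4,(G:11/8,S:45/8):27/4):5):9/4,J:25/4):19/8,W:19/8)
total length: 41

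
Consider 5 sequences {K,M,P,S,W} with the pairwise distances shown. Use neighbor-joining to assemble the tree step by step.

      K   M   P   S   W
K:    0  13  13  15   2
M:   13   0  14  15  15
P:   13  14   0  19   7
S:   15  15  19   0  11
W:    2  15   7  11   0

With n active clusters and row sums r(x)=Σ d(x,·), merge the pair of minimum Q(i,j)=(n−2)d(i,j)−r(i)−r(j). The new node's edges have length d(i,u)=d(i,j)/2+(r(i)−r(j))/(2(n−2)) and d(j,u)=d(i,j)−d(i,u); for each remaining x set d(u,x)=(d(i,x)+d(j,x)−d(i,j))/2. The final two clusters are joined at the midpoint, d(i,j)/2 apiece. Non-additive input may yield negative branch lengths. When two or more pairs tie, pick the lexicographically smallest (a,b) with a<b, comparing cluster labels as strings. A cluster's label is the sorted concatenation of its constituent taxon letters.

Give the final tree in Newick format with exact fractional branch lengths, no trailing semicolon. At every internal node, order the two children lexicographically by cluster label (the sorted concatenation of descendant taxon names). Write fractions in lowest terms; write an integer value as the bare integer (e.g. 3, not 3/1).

((((K:7/3,W:-1/3):5/2,P:13/2):5/2,M:13/2):17/4,S:17/4)

step 1: merge (K,W) at d=2, Q=-72; branch lengths K→7/3, W→-1/3; new cluster KW
  updated: d(KW,M)=13, d(KW,P)=9, d(KW,S)=12
step 2: merge (KW,P) at d=9, Q=-58; branch lengths KW→5/2, P→13/2; new cluster KPW
  updated: d(KPW,M)=9, d(KPW,S)=11
step 3: merge (KPW,M) at d=9, Q=-35; branch lengths KPW→5/2, M→13/2; new cluster KMPW
  updated: d(KMPW,S)=17/2
step 4: merge (KMPW,S) at d=17/2; branch lengths KMPW→17/4, S→17/4; new cluster KMPSW
final tree: ((((K:7/3,W:-1/3):5/2,P:13/2):5/2,M:13/2):17/4,S:17/4)
total length: 57/2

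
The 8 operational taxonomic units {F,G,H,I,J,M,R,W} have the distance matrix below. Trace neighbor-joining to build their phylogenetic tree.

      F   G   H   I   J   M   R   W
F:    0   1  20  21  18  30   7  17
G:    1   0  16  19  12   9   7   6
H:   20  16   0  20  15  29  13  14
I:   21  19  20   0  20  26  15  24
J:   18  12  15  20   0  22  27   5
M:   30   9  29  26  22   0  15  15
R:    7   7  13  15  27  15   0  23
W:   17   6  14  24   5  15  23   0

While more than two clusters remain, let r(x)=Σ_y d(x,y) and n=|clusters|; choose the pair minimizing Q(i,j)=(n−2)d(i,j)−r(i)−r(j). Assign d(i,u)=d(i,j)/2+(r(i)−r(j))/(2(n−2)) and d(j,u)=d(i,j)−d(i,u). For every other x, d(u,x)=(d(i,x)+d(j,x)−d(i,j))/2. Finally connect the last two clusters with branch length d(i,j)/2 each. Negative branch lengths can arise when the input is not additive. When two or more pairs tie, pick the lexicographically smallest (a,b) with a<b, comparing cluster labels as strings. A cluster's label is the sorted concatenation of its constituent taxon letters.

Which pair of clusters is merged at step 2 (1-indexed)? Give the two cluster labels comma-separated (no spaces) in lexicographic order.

step 1: merge (J,W) at d=5, Q=-193; branch lengths J→15/4, W→5/4; new cluster JW
  updated: d(F,JW)=15, d(G,JW)=13/2, d(H,JW)=12, d(I,JW)=39/2, d(JW,M)=16, d(JW,R)=45/2
step 2: merge (F,G) at d=1, Q=-295/2; branch lengths F→81/20, G→-61/20; new cluster FG
  updated: d(FG,H)=35/2, d(FG,I)=39/2, d(FG,JW)=41/4, d(FG,M)=19, d(FG,R)=13/2
step 3: merge (H,JW) at d=12, Q=-495/4; branch lengths H→237/32, JW→147/32; new cluster HJW
  updated: d(FG,HJW)=63/8, d(HJW,I)=55/4, d(HJW,M)=33/2, d(HJW,R)=47/4
step 4: merge (HJW,I) at d=55/4, Q=-663/8; branch lengths HJW→45/16, I→175/16; new cluster HIJW
  updated: d(FG,HIJW)=109/16, d(HIJW,M)=115/8, d(HIJW,R)=13/2
step 5: merge (FG,R) at d=13/2, Q=-757/16; branch lengths FG→277/64, R→139/64; new cluster FGR
  updated: d(FGR,HIJW)=109/32, d(FGR,M)=55/4
step 6: merge (FGR,HIJW) at d=109/32, Q=-1009/32; branch lengths FGR→89/64, HIJW→129/64; new cluster FGHIJRW
  updated: d(FGHIJRW,M)=791/64
step 7: merge (FGHIJRW,M) at d=791/64; branch lengths FGHIJRW→791/128, M→791/128; new cluster FGHIJMRW
final tree: ((((F:81/20,G:-61/20):277/64,R:139/64):89/64,((H:237/32,(J:15/4,W:5/4):147/32):45/16,I:175/16):129/64):791/128,M:791/128)
total length: 3457/64

F,G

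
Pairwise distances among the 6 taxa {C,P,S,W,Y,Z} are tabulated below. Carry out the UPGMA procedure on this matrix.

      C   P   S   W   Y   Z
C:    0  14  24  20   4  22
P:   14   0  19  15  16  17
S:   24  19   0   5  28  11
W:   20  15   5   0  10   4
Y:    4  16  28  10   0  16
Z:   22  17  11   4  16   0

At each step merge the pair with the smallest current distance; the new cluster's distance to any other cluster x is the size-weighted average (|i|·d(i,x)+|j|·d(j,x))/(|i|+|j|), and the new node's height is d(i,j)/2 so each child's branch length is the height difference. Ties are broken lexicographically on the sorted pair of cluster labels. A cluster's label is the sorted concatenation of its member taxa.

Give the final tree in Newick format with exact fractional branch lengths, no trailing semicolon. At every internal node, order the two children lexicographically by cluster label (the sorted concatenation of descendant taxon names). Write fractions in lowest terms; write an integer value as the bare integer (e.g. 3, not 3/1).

1. join C+Y (d=4) ⇒ CY; edges |C|=2, |Y|=2
  updated: d(CY,P)=15, d(CY,S)=26, d(CY,W)=15, d(CY,Z)=19
2. join W+Z (d=4) ⇒ WZ; edges |W|=2, |Z|=2
  updated: d(CY,WZ)=17, d(P,WZ)=16, d(S,WZ)=8
3. join S+WZ (d=8) ⇒ SWZ; edges |S|=4, |WZ|=2
  updated: d(CY,SWZ)=20, d(P,SWZ)=17
4. join CY+P (d=15) ⇒ CPY; edges |CY|=11/2, |P|=15/2
  updated: d(CPY,SWZ)=19
5. join CPY+SWZ (d=19) ⇒ CPSWYZ; edges |CPY|=2, |SWZ|=11/2
final tree: (((C:2,Y:2):11/2,P:15/2):2,(S:4,(W:2,Z:2):2):11/2)
total length: 69/2

(((C:2,Y:2):11/2,P:15/2):2,(S:4,(W:2,Z:2):2):11/2)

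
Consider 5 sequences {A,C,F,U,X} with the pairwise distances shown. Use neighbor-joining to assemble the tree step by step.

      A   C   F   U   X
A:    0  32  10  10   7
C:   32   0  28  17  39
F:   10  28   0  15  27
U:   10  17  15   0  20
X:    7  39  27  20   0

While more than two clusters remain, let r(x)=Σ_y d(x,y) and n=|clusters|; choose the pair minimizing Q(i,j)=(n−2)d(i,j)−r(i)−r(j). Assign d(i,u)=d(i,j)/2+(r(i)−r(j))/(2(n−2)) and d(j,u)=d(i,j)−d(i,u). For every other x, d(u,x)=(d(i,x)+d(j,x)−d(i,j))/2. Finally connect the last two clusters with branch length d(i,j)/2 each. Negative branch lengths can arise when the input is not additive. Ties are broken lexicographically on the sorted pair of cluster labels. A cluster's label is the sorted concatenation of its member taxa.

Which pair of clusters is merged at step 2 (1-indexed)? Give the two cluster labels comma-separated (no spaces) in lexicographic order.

AX,F

iteration 1: select A,X (d=7, Q=-131); attach at lengths (-13/6, 55/6); label the merged cluster AX
  updated: d(AX,C)=32, d(AX,F)=15, d(AX,U)=23/2
iteration 2: select AX,F (d=15, Q=-173/2); attach at lengths (61/8, 59/8); label the merged cluster AFX
  updated: d(AFX,C)=45/2, d(AFX,U)=23/4
iteration 3: select AFX,C (d=45/2, Q=-181/4); attach at lengths (45/8, 135/8); label the merged cluster ACFX
  updated: d(ACFX,U)=1/8
iteration 4: select ACFX,U (d=1/8); attach at lengths (1/16, 1/16); label the merged cluster ACFUX
final tree: ((((A:-13/6,X:55/6):61/8,F:59/8):45/8,C:135/8):1/16,U:1/16)
total length: 357/8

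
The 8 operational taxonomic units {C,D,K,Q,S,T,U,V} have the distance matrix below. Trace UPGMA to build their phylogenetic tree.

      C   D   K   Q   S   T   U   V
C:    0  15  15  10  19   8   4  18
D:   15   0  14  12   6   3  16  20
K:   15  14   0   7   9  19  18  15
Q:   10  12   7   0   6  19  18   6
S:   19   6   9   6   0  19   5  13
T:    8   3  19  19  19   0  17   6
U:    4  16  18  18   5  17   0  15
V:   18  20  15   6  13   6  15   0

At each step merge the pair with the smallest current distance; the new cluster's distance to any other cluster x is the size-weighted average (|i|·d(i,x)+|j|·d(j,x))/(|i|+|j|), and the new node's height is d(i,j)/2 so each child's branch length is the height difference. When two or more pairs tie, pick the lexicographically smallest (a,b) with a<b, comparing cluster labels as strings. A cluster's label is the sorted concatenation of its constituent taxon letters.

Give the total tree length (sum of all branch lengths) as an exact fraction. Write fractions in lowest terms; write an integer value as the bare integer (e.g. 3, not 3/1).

1811/48

1. join D+T (d=3) ⇒ DT; edges |D|=3/2, |T|=3/2
  updated: d(C,DT)=23/2, d(DT,K)=33/2, d(DT,Q)=31/2, d(DT,S)=25/2, d(DT,U)=33/2, d(DT,V)=13
2. join C+U (d=4) ⇒ CU; edges |C|=2, |U|=2
  updated: d(CU,DT)=14, d(CU,K)=33/2, d(CU,Q)=14, d(CU,S)=12, d(CU,V)=33/2
3. join Q+S (d=6) ⇒ QS; edges |Q|=3, |S|=3
  updated: d(CU,QS)=13, d(DT,QS)=14, d(K,QS)=8, d(QS,V)=19/2
4. join K+QS (d=8) ⇒ KQS; edges |K|=4, |QS|=1
  updated: d(CU,KQS)=85/6, d(DT,KQS)=89/6, d(KQS,V)=34/3
5. join KQS+V (d=34/3) ⇒ KQSV; edges |KQS|=5/3, |V|=17/3
  updated: d(CU,KQSV)=59/4, d(DT,KQSV)=115/8
6. join CU+DT (d=14) ⇒ CDTU; edges |CU|=5, |DT|=11/2
  updated: d(CDTU,KQSV)=233/16
7. join CDTU+KQSV (d=233/16) ⇒ CDKQSTUV; edges |CDTU|=9/32, |KQSV|=155/96
final tree: (((C:2,U:2):5,(D:3/2,T:3/2):11/2):9/32,((K:4,(Q:3,S:3):1):5/3,V:17/3):155/96)
total length: 1811/48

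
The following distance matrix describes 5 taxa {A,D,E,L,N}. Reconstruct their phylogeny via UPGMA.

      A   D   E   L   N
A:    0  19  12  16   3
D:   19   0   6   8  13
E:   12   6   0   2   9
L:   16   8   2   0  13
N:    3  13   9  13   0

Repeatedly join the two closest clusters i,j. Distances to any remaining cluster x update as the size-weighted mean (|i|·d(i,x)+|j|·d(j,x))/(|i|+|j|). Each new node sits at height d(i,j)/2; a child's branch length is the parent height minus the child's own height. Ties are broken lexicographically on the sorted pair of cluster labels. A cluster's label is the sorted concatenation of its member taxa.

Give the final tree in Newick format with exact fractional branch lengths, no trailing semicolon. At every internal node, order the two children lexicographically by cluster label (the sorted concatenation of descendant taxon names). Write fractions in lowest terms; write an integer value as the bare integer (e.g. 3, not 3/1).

1. join E+L (d=2) ⇒ EL; edges |E|=1, |L|=1
  updated: d(A,EL)=14, d(D,EL)=7, d(EL,N)=11
2. join A+N (d=3) ⇒ AN; edges |A|=3/2, |N|=3/2
  updated: d(AN,D)=16, d(AN,EL)=25/2
3. join D+EL (d=7) ⇒ DEL; edges |D|=7/2, |EL|=5/2
  updated: d(AN,DEL)=41/3
4. join AN+DEL (d=41/3) ⇒ ADELN; edges |AN|=16/3, |DEL|=10/3
final tree: ((A:3/2,N:3/2):16/3,(D:7/2,(E:1,L:1):5/2):10/3)
total length: 59/3

((A:3/2,N:3/2):16/3,(D:7/2,(E:1,L:1):5/2):10/3)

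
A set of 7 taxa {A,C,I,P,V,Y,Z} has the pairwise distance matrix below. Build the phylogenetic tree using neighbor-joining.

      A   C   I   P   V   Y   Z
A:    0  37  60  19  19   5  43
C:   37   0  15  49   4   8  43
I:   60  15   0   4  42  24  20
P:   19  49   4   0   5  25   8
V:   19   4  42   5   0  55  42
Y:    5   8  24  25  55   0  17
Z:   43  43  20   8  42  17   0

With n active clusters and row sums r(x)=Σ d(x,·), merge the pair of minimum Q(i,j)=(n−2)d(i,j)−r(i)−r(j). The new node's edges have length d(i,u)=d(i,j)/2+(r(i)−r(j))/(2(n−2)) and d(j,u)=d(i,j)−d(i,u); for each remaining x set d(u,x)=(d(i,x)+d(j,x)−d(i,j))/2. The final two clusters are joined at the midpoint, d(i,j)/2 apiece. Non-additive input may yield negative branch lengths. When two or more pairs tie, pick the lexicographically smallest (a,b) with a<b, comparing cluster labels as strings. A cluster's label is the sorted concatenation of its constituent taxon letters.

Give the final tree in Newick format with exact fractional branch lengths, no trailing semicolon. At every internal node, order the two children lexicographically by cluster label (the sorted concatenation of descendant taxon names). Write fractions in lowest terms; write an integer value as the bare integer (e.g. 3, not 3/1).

step 1: merge (C,V) at d=4, Q=-303; branch lengths C→9/10, V→31/10; new cluster CV
  updated: d(A,CV)=26, d(CV,I)=53/2, d(CV,P)=25, d(CV,Y)=59/2, d(CV,Z)=81/2
step 2: merge (A,Y) at d=5, Q=-467/2; branch lengths A→145/16, Y→-65/16; new cluster AY
  updated: d(AY,CV)=101/4, d(AY,I)=79/2, d(AY,P)=39/2, d(AY,Z)=55/2
step 3: merge (AY,CV) at d=101/4, Q=-613/4; branch lengths AY→281/24, CV→325/24; new cluster ACVY
  updated: d(ACVY,I)=163/8, d(ACVY,P)=77/8, d(ACVY,Z)=171/8
step 4: merge (ACVY,Z) at d=171/8, Q=-58; branch lengths ACVY→179/16, Z→163/16; new cluster ACVYZ
  updated: d(ACVYZ,I)=19/2, d(ACVYZ,P)=-15/8
step 5: merge (ACVYZ,I) at d=19/2, Q=-93/8; branch lengths ACVYZ→29/16, I→123/16; new cluster ACIVYZ
  updated: d(ACIVYZ,P)=-59/16
step 6: merge (ACIVYZ,P) at d=-59/16; branch lengths ACIVYZ→-59/32, P→-59/32; new cluster ACIPVYZ
final tree: (((((A:145/16,Y:-65/16):281/24,(C:9/10,V:31/10):325/24):179/16,Z:163/16):29/16,I:123/16):-59/32,P:-59/32)
total length: 983/16

(((((A:145/16,Y:-65/16):281/24,(C:9/10,V:31/10):325/24):179/16,Z:163/16):29/16,I:123/16):-59/32,P:-59/32)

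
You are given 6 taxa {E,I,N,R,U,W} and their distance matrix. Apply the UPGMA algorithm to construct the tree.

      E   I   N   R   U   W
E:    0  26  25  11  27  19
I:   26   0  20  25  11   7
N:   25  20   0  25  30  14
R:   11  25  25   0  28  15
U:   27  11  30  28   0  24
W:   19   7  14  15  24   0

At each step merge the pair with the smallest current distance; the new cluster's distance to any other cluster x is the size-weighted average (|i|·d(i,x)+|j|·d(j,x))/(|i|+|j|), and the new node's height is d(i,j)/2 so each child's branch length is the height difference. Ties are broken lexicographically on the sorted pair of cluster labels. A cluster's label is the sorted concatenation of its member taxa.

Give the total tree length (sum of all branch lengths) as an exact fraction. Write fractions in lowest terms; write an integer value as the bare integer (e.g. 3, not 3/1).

step 1: merge (I,W) at d=7; branch lengths I→7/2, W→7/2; new cluster IW
  updated: d(E,IW)=45/2, d(IW,N)=17, d(IW,R)=20, d(IW,U)=35/2
step 2: merge (E,R) at d=11; branch lengths E→11/2, R→11/2; new cluster ER
  updated: d(ER,IW)=85/4, d(ER,N)=25, d(ER,U)=55/2
step 3: merge (IW,N) at d=17; branch lengths IW→5, N→17/2; new cluster INW
  updated: d(ER,INW)=45/2, d(INW,U)=65/3
step 4: merge (INW,U) at d=65/3; branch lengths INW→7/3, U→65/6; new cluster INUW
  updated: d(ER,INUW)=95/4
step 5: merge (ER,INUW) at d=95/4; branch lengths ER→51/8, INUW→25/24; new cluster EINRUW
final tree: ((E:11/2,R:11/2):51/8,(((I:7/2,W:7/2):5,N:17/2):7/3,U:65/6):25/24)
total length: 625/12

625/12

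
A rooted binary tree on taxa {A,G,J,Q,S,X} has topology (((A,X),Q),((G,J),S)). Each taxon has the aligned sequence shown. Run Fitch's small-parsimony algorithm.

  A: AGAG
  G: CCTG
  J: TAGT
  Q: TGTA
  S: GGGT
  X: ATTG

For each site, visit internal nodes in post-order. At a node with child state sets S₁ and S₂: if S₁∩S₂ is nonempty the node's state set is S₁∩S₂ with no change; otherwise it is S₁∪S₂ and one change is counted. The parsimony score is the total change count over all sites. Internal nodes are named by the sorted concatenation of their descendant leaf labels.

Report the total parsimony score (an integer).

AX@0: {A} ∩ {A} = {A} (intersection, +0)
AQX@0: {A} ∪ {T} = {A,T} (union, +1)
GJ@0: {C} ∪ {T} = {C,T} (union, +1)
GJS@0: {C,T} ∪ {G} = {C,G,T} (union, +1)
AGJQSX@0: {A,T} ∩ {C,G,T} = {T} (intersection, +0)
AX@1: {G} ∪ {T} = {G,T} (union, +1)
AQX@1: {G,T} ∩ {G} = {G} (intersection, +0)
GJ@1: {C} ∪ {A} = {A,C} (union, +1)
GJS@1: {A,C} ∪ {G} = {A,C,G} (union, +1)
AGJQSX@1: {G} ∩ {A,C,G} = {G} (intersection, +0)
AX@2: {A} ∪ {T} = {A,T} (union, +1)
AQX@2: {A,T} ∩ {T} = {T} (intersection, +0)
GJ@2: {T} ∪ {G} = {G,T} (union, +1)
GJS@2: {G,T} ∩ {G} = {G} (intersection, +0)
AGJQSX@2: {T} ∪ {G} = {G,T} (union, +1)
AX@3: {G} ∩ {G} = {G} (intersection, +0)
AQX@3: {G} ∪ {A} = {A,G} (union, +1)
GJ@3: {G} ∪ {T} = {G,T} (union, +1)
GJS@3: {G,T} ∩ {T} = {T} (intersection, +0)
AGJQSX@3: {A,G} ∪ {T} = {A,G,T} (union, +1)
per-site changes: [3, 3, 3, 3]; total = 12

12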